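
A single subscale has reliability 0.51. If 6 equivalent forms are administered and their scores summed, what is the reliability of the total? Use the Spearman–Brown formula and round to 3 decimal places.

ρ_k = kρ / (1 + (k−1)ρ) = 6·0.51 / (1 + 5·0.51) = 3.060 / 3.550 = 0.862.

0.862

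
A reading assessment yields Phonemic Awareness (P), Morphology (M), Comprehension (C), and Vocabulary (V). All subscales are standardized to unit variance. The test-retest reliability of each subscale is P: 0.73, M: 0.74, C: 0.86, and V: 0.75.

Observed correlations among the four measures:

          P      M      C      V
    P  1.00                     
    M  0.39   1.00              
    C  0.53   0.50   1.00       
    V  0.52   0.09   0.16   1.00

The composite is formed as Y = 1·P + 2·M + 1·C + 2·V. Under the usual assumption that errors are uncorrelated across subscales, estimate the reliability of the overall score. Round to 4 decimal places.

0.8643

Var(Y) = 1 + 2² + 1 + 2² + 2·[2·0.39 + 0.53 + 2·0.52 + 2·0.50 + 4·0.09 + 2·0.16] = 10 + 8.06 = 18.06.
With uncorrelated errors the cross-covariances are all true-score covariance, so they carry over unchanged; only the diagonal terms shrink to ρᵢσᵢ².
True-score variance = [0.73 + 2²·0.74 + 0.86 + 2²·0.75] + 8.06 = 7.55 + 8.06 = 15.61.
Reliability = 15.61 / 18.06 = 0.8643.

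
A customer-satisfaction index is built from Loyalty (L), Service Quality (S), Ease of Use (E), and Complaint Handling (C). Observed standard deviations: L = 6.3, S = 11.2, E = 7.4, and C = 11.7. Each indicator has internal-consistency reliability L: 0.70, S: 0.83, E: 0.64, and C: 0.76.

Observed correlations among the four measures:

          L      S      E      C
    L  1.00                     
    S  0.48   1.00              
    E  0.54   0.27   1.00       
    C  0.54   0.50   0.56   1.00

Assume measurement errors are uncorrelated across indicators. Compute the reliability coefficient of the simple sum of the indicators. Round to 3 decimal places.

Var(L+S+E+C) = 6.3² + 11.2² + 7.4² + 11.7² + 2·[6.3·11.2·0.48 + 6.3·7.4·0.54 + 6.3·11.7·0.54 + 11.2·7.4·0.27 + 11.2·11.7·0.50 + 7.4·11.7·0.56] = 356.78 + 470.459 = 827.239.
Because errors are independent across components, Cov(Tᵢ,Tⱼ) = Cov(Xᵢ,Xⱼ); the off-diagonal part of the true-score variance is the same as above.
True-score variance = [6.3²·0.70 + 11.2²·0.83 + 7.4²·0.64 + 11.7²·0.76] + 470.459 = 270.981 + 470.459 = 741.44.
Reliability = 741.44 / 827.239 = 0.896.

0.896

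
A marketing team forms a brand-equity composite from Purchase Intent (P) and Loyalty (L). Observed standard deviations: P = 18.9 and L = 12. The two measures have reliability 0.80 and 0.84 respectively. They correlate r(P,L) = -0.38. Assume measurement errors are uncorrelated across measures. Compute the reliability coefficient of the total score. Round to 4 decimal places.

0.7127

Var(P+L) = 18.9² + 12² + 2·[18.9·12·(-0.38)] = 501.21 − 172.368 = 328.842.
With uncorrelated errors the cross-covariances are all true-score covariance, so they carry over unchanged; only the diagonal terms shrink to ρᵢσᵢ².
True-score variance = [18.9²·0.80 + 12²·0.84] − 172.368 = 406.728 − 172.368 = 234.36.
Reliability = 234.36 / 328.842 = 0.7127.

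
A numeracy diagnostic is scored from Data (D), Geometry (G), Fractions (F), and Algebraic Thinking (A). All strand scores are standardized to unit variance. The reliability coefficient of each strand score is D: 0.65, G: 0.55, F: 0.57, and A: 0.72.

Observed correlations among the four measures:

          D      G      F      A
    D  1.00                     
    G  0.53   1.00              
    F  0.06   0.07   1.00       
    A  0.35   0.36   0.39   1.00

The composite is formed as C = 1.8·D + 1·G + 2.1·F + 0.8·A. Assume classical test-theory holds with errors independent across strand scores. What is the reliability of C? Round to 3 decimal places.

Var(C) = 1.8² + 1 + 2.1² + 0.8² + 2·[1.8·0.53 + 3.78·0.06 + 1.44·0.35 + 2.1·0.07 + 0.8·0.36 + 1.68·0.39] = 9.29 + 5.55 = 14.84.
Because errors are independent across components, Cov(Tᵢ,Tⱼ) = Cov(Xᵢ,Xⱼ); the off-diagonal part of the true-score variance is the same as above.
True-score variance = [1.8²·0.65 + 0.55 + 2.1²·0.57 + 0.8²·0.72] + 5.55 = 5.6305 + 5.55 = 11.1805.
Reliability = 11.1805 / 14.84 = 0.753.

0.753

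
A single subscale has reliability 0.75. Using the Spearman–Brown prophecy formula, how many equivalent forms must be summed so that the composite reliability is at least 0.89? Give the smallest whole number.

k ≥ ρ*(1−ρ₁)/(ρ₁(1−ρ*)) = 0.89·0.25 / (0.75·0.11) = 2.697.
Smallest integer k = 3.

3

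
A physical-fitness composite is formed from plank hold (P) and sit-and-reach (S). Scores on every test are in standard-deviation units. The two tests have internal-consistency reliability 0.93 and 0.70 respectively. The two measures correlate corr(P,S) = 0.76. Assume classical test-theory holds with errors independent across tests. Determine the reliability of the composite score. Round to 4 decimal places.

0.8949

Var(P+S) = 2 + 2·[0.76] = 2 + 1.52 = 3.52.
With uncorrelated errors the cross-covariances are all true-score covariance, so they carry over unchanged; only the diagonal terms shrink to ρᵢσᵢ².
True-score variance = [0.93 + 0.70] + 1.52 = 1.63 + 1.52 = 3.15.
Reliability = 3.15 / 3.52 = 0.8949.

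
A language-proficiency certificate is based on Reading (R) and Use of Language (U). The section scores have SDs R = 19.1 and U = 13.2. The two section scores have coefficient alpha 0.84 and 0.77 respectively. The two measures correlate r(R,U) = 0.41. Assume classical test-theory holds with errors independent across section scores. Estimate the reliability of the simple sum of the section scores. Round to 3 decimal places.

Var(R+U) = 19.1² + 13.2² + 2·[19.1·13.2·0.41] = 539.05 + 206.738 = 745.788.
Because errors are independent across components, Cov(Tᵢ,Tⱼ) = Cov(Xᵢ,Xⱼ); the off-diagonal part of the true-score variance is the same as above.
True-score variance = [19.1²·0.84 + 13.2²·0.77] + 206.738 = 440.605 + 206.738 = 647.344.
Reliability = 647.344 / 745.788 = 0.868.

0.868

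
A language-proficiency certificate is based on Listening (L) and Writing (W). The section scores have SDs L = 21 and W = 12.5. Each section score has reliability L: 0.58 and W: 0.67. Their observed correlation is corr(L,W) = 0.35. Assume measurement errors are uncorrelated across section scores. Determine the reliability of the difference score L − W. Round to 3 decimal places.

0.427

Var(L−W) = 21² + 12.5² − 2·21·12.5·0.35 = 597.25 − 183.75 = 413.5.
With uncorrelated errors the cross-covariances are all true-score covariance, so they carry over unchanged; only the diagonal terms shrink to ρᵢσᵢ².
True-score variance = [21²·0.58 + 12.5²·0.67] − 183.75 = 360.467 − 183.75 = 176.717.
Reliability = 176.717 / 413.5 = 0.427.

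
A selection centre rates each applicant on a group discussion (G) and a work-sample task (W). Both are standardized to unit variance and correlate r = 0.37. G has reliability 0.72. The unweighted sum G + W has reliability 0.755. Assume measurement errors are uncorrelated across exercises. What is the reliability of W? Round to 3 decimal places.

0.609

Var(G+W) = 2 + 2·0.37 = 2.740.
True-score variance = ρ_G + ρ_W + 2·0.37, so 0.755 = (0.72 + ρ_W + 0.74) / 2.740.
ρ_W = 0.755·2.740 − 0.72 − 0.74 = 0.609.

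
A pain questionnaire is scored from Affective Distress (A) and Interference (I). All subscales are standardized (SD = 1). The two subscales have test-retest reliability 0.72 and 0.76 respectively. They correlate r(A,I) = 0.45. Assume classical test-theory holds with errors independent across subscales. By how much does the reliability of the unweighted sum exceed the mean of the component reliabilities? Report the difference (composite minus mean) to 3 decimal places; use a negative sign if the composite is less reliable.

Var(sum) = 2 + 0.9 = 2.9; true-score variance = 1.48 + 0.9 = 2.38; composite reliability = 0.8207.
Mean component reliability = 0.7400.
Difference = 0.8207 − 0.7400 = 0.081.

0.081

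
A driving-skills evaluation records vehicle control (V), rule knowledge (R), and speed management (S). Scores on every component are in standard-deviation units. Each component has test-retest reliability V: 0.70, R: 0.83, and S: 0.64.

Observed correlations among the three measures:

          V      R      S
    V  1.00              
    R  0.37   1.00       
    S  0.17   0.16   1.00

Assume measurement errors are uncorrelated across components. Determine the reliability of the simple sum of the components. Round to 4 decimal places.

0.8114

Var(V+R+S) = 3 + 2·[0.37 + 0.17 + 0.16] = 3 + 1.4 = 4.4.
With uncorrelated errors the cross-covariances are all true-score covariance, so they carry over unchanged; only the diagonal terms shrink to ρᵢσᵢ².
True-score variance = [0.70 + 0.83 + 0.64] + 1.4 = 2.17 + 1.4 = 3.57.
Reliability = 3.57 / 4.4 = 0.8114.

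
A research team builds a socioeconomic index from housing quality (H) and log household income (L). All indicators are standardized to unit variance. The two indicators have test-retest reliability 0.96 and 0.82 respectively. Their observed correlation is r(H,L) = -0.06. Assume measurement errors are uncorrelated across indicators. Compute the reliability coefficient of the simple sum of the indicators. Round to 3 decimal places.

0.883

Var(H+L) = 2 + 2·[(-0.06)] = 2 − 0.12 = 1.88.
Because errors are independent across components, Cov(Tᵢ,Tⱼ) = Cov(Xᵢ,Xⱼ); the off-diagonal part of the true-score variance is the same as above.
True-score variance = [0.96 + 0.82] − 0.12 = 1.78 − 0.12 = 1.66.
Reliability = 1.66 / 1.88 = 0.883.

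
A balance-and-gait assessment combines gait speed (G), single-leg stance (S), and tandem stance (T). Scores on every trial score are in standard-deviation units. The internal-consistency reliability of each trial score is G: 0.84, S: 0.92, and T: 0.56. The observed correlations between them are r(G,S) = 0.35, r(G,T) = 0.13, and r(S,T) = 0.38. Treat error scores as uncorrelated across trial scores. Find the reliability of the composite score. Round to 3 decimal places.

Var(G+S+T) = 3 + 2·[0.35 + 0.13 + 0.38] = 3 + 1.72 = 4.72.
Because errors are independent across components, Cov(Tᵢ,Tⱼ) = Cov(Xᵢ,Xⱼ); the off-diagonal part of the true-score variance is the same as above.
True-score variance = [0.84 + 0.92 + 0.56] + 1.72 = 2.32 + 1.72 = 4.04.
Reliability = 4.04 / 4.72 = 0.856.

0.856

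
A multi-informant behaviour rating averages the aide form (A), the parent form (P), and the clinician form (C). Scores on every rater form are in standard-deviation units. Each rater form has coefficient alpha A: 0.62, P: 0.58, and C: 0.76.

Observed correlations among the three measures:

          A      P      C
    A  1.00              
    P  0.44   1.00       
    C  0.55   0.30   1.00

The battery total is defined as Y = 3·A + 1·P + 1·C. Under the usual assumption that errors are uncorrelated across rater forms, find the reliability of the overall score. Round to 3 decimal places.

0.767

Var(Y) = 3² + 1 + 1 + 2·[3·0.44 + 3·0.55 + 0.30] = 11 + 6.54 = 17.54.
Because errors are independent across components, Cov(Tᵢ,Tⱼ) = Cov(Xᵢ,Xⱼ); the off-diagonal part of the true-score variance is the same as above.
True-score variance = [3²·0.62 + 0.58 + 0.76] + 6.54 = 6.92 + 6.54 = 13.46.
Reliability = 13.46 / 17.54 = 0.767.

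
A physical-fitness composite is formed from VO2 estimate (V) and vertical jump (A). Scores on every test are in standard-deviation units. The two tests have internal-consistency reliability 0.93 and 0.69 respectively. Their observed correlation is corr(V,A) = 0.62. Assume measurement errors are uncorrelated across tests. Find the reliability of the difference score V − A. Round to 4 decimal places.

0.5000

Var(V−A) = 1 + 1 − 2·0.62 = 2 − 1.24 = 0.76.
With uncorrelated errors the cross-covariances are all true-score covariance, so they carry over unchanged; only the diagonal terms shrink to ρᵢσᵢ².
True-score variance = [0.93 + 0.69] − 1.24 = 1.62 − 1.24 = 0.38.
Reliability = 0.38 / 0.76 = 0.5000.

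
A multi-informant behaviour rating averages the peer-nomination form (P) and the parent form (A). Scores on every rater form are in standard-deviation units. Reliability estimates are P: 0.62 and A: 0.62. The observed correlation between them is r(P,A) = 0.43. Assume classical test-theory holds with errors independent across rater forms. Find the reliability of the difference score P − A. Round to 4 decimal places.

Var(P−A) = 1 + 1 − 2·0.43 = 2 − 0.86 = 1.14.
Because errors are independent across components, Cov(Tᵢ,Tⱼ) = Cov(Xᵢ,Xⱼ); the off-diagonal part of the true-score variance is the same as above.
True-score variance = [0.62 + 0.62] − 0.86 = 1.24 − 0.86 = 0.38.
Reliability = 0.38 / 1.14 = 0.3333.

0.3333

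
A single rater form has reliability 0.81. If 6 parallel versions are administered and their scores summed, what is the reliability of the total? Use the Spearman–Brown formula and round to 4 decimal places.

0.9624

ρ_k = kρ / (1 + (k−1)ρ) = 6·0.81 / (1 + 5·0.81) = 4.860 / 5.050 = 0.9624.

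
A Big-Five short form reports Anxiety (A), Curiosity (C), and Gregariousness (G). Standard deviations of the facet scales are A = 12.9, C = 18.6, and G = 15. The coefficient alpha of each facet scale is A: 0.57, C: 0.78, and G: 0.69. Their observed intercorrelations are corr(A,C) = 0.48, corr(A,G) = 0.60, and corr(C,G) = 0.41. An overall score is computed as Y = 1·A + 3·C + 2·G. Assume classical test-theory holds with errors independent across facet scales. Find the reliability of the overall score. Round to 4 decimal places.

0.8456

Var(Y) = 12.9² + 3²·18.6² + 2²·15² + 2·[3·12.9·18.6·0.48 + 2·12.9·15·0.60 + 6·18.6·15·0.41] = 4180.05 + 2528.11 = 6708.16.
With uncorrelated errors the cross-covariances are all true-score covariance, so they carry over unchanged; only the diagonal terms shrink to ρᵢσᵢ².
True-score variance = [12.9²·0.57 + 3²·18.6²·0.78 + 2²·15²·0.69] + 2528.11 = 3144.49 + 2528.11 = 5672.6.
Reliability = 5672.6 / 6708.16 = 0.8456.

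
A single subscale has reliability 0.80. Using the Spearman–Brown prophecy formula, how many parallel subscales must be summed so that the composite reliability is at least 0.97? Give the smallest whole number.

9

k ≥ ρ*(1−ρ₁)/(ρ₁(1−ρ*)) = 0.97·0.20 / (0.80·0.03) = 8.083.
Smallest integer k = 9.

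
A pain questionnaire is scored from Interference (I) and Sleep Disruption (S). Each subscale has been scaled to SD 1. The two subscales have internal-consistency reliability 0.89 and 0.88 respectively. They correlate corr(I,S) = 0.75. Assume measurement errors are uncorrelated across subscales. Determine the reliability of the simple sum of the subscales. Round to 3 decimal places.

0.934

Var(I+S) = 2 + 2·[0.75] = 2 + 1.5 = 3.5.
Under uncorrelated errors the observed covariances equal the true-score covariances, so only the own-variance terms attenuate.
True-score variance = [0.89 + 0.88] + 1.5 = 1.77 + 1.5 = 3.27.
Reliability = 3.27 / 3.5 = 0.934.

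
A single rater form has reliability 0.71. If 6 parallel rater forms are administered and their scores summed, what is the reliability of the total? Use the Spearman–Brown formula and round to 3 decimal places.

ρ_k = kρ / (1 + (k−1)ρ) = 6·0.71 / (1 + 5·0.71) = 4.260 / 4.550 = 0.936.

0.936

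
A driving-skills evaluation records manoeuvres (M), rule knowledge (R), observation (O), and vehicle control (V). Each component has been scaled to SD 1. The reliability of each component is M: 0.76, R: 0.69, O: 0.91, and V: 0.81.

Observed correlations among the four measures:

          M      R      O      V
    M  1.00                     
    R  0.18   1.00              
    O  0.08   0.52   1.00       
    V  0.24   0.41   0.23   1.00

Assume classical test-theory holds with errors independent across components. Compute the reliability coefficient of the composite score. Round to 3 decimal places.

0.887

Var(M+R+O+V) = 4 + 2·[0.18 + 0.08 + 0.24 + 0.52 + 0.41 + 0.23] = 4 + 3.32 = 7.32.
Under uncorrelated errors the observed covariances equal the true-score covariances, so only the own-variance terms attenuate.
True-score variance = [0.76 + 0.69 + 0.91 + 0.81] + 3.32 = 3.17 + 3.32 = 6.49.
Reliability = 6.49 / 7.32 = 0.887.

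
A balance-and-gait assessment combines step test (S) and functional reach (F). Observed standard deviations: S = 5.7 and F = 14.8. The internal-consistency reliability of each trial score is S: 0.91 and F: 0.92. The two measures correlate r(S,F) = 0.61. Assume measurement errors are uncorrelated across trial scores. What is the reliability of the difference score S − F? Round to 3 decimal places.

Var(S−F) = 5.7² + 14.8² − 2·5.7·14.8·0.61 = 251.53 − 102.919 = 148.611.
With uncorrelated errors the cross-covariances are all true-score covariance, so they carry over unchanged; only the diagonal terms shrink to ρᵢσᵢ².
True-score variance = [5.7²·0.91 + 14.8²·0.92] − 102.919 = 231.083 − 102.919 = 128.163.
Reliability = 128.163 / 148.611 = 0.862.

0.862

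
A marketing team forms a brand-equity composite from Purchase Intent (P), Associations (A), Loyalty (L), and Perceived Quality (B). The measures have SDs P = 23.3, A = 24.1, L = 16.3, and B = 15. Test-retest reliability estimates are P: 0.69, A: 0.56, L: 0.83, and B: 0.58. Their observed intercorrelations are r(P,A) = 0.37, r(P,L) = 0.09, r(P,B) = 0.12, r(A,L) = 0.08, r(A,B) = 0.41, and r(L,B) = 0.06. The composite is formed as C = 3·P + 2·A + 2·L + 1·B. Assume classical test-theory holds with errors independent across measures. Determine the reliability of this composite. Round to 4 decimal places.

0.7760

Var(C) = 3²·23.3² + 2²·24.1² + 2²·16.3² + 15² + 2·[6·23.3·24.1·0.37 + 6·23.3·16.3·0.09 + 3·23.3·15·0.12 + 4·24.1·16.3·0.08 + 2·24.1·15·0.41 + 2·16.3·15·0.06] = 8497.01 + 4057.96 = 12555.
Under uncorrelated errors the observed covariances equal the true-score covariances, so only the own-variance terms attenuate.
True-score variance = [3²·23.3²·0.69 + 2²·24.1²·0.56 + 2²·16.3²·0.83 + 15²·0.58] + 4057.96 = 5684.95 + 4057.96 = 9742.91.
Reliability = 9742.91 / 12555 = 0.7760.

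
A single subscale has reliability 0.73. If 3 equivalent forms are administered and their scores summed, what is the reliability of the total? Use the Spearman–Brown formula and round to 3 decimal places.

ρ_k = kρ / (1 + (k−1)ρ) = 3·0.73 / (1 + 2·0.73) = 2.190 / 2.460 = 0.890.

0.890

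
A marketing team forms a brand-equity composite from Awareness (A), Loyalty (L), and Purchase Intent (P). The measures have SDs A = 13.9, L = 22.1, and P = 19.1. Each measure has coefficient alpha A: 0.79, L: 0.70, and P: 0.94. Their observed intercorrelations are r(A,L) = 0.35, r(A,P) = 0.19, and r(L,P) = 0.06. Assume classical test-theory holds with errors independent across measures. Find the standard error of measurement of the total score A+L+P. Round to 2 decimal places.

Var(total) = 1046.43 + 366.572 = 1413.
True-score variance = 837.444 + 366.572 = 1204.02, so reliability = 0.8521.
Error variance = 1413 − 1204.02 = 208.986; SEM = √208.986 = 14.46.

14.46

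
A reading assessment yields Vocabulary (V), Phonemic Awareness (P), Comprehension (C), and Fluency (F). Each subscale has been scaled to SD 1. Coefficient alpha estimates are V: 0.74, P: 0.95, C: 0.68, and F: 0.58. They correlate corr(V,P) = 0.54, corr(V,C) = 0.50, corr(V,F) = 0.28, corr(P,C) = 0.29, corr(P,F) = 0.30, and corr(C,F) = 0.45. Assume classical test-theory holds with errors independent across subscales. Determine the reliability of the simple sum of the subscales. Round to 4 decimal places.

Var(V+P+C+F) = 4 + 2·[0.54 + 0.50 + 0.28 + 0.29 + 0.30 + 0.45] = 4 + 4.72 = 8.72.
Because errors are independent across components, Cov(Tᵢ,Tⱼ) = Cov(Xᵢ,Xⱼ); the off-diagonal part of the true-score variance is the same as above.
True-score variance = [0.74 + 0.95 + 0.68 + 0.58] + 4.72 = 2.95 + 4.72 = 7.67.
Reliability = 7.67 / 8.72 = 0.8796.

0.8796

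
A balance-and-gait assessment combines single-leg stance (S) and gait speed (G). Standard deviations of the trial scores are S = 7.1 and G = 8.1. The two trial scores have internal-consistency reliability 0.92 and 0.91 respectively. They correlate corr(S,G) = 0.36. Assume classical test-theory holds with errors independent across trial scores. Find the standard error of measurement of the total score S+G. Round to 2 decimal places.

Var(total) = 116.02 + 41.4072 = 157.427.
True-score variance = 106.082 + 41.4072 = 147.489, so reliability = 0.9369.
Error variance = 157.427 − 147.489 = 9.9377; SEM = √9.9377 = 3.15.

3.15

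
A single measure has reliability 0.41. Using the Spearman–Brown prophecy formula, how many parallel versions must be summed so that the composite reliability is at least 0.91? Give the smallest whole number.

k ≥ ρ*(1−ρ₁)/(ρ₁(1−ρ*)) = 0.91·0.59 / (0.41·0.09) = 14.550.
Smallest integer k = 15.

15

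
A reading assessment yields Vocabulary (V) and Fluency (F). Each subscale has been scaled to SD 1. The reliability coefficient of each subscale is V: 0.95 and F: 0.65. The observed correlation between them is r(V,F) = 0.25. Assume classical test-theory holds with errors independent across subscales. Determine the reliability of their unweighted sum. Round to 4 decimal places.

0.8400

Var(V+F) = 2 + 2·[0.25] = 2 + 0.5 = 2.5.
Under uncorrelated errors the observed covariances equal the true-score covariances, so only the own-variance terms attenuate.
True-score variance = [0.95 + 0.65] + 0.5 = 1.6 + 0.5 = 2.1.
Reliability = 2.1 / 2.5 = 0.8400.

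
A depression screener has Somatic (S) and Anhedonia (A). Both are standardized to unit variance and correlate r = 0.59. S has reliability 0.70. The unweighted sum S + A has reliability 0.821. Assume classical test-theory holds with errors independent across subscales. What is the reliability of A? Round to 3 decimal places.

Var(S+A) = 2 + 2·0.59 = 3.180.
True-score variance = ρ_S + ρ_A + 2·0.59, so 0.821 = (0.70 + ρ_A + 1.18) / 3.180.
ρ_A = 0.821·3.180 − 0.70 − 1.18 = 0.731.

0.731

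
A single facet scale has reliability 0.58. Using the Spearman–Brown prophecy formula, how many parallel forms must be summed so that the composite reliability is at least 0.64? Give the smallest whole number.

2

k ≥ ρ*(1−ρ₁)/(ρ₁(1−ρ*)) = 0.64·0.42 / (0.58·0.36) = 1.287.
Smallest integer k = 2.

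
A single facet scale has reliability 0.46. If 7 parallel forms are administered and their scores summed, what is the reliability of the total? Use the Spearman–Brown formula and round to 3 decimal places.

ρ_k = kρ / (1 + (k−1)ρ) = 7·0.46 / (1 + 6·0.46) = 3.220 / 3.760 = 0.856.

0.856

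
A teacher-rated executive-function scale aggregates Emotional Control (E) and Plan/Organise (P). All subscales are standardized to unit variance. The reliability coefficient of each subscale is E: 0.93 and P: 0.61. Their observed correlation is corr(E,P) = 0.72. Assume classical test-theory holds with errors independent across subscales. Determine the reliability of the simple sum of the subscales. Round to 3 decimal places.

Var(E+P) = 2 + 2·[0.72] = 2 + 1.44 = 3.44.
Because errors are independent across components, Cov(Tᵢ,Tⱼ) = Cov(Xᵢ,Xⱼ); the off-diagonal part of the true-score variance is the same as above.
True-score variance = [0.93 + 0.61] + 1.44 = 1.54 + 1.44 = 2.98.
Reliability = 2.98 / 3.44 = 0.866.

0.866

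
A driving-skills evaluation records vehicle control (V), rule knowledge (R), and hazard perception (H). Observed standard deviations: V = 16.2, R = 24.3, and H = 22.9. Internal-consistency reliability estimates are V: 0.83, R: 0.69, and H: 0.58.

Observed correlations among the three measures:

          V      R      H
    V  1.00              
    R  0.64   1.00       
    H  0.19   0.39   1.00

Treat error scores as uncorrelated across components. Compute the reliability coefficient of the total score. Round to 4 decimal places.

Var(V+R+H) = 16.2² + 24.3² + 22.9² + 2·[16.2·24.3·0.64 + 16.2·22.9·0.19 + 24.3·22.9·0.39] = 1377.34 + 1078.9 = 2456.24.
Under uncorrelated errors the observed covariances equal the true-score covariances, so only the own-variance terms attenuate.
True-score variance = [16.2²·0.83 + 24.3²·0.69 + 22.9²·0.58] + 1078.9 = 929.421 + 1078.9 = 2008.32.
Reliability = 2008.32 / 2456.24 = 0.8176.

0.8176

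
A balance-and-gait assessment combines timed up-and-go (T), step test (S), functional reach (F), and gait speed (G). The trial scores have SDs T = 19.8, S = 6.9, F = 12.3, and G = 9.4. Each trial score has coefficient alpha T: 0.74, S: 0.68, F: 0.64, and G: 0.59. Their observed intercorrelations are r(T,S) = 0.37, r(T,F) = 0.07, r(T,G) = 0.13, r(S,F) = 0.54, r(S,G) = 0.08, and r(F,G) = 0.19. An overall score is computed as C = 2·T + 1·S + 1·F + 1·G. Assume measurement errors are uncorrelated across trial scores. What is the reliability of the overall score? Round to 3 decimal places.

Var(C) = 2²·19.8² + 6.9² + 12.3² + 9.4² + 2·[2·19.8·6.9·0.37 + 2·19.8·12.3·0.07 + 2·19.8·9.4·0.13 + 6.9·12.3·0.54 + 6.9·9.4·0.08 + 12.3·9.4·0.19] = 1855.42 + 513.144 = 2368.56.
Because errors are independent across components, Cov(Tᵢ,Tⱼ) = Cov(Xᵢ,Xⱼ); the off-diagonal part of the true-score variance is the same as above.
True-score variance = [2²·19.8²·0.74 + 6.9²·0.68 + 12.3²·0.64 + 9.4²·0.59] + 513.144 = 1341.77 + 513.144 = 1854.92.
Reliability = 1854.92 / 2368.56 = 0.783.

0.783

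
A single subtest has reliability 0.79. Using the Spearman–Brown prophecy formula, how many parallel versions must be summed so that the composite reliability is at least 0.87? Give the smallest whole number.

k ≥ ρ*(1−ρ₁)/(ρ₁(1−ρ*)) = 0.87·0.21 / (0.79·0.13) = 1.779.
Smallest integer k = 2.

2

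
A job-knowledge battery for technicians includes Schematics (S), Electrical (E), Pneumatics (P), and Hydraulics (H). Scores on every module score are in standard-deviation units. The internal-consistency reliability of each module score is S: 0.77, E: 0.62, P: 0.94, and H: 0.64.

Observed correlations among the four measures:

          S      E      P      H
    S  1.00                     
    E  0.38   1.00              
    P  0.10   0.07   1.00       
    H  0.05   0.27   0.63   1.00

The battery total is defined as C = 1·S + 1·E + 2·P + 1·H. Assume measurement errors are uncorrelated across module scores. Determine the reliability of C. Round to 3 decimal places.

Var(C) = 1 + 1 + 2² + 1 + 2·[0.38 + 2·0.10 + 0.05 + 2·0.07 + 0.27 + 2·0.63] = 7 + 4.6 = 11.6.
With uncorrelated errors the cross-covariances are all true-score covariance, so they carry over unchanged; only the diagonal terms shrink to ρᵢσᵢ².
True-score variance = [0.77 + 0.62 + 2²·0.94 + 0.64] + 4.6 = 5.79 + 4.6 = 10.39.
Reliability = 10.39 / 11.6 = 0.896.

0.896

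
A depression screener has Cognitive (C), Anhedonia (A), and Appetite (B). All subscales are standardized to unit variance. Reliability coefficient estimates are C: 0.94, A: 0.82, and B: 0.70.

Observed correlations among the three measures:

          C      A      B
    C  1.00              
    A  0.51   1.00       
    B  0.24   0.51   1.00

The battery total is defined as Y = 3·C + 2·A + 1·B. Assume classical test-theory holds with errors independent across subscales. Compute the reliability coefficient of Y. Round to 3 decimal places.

Var(Y) = 3² + 2² + 1 + 2·[6·0.51 + 3·0.24 + 2·0.51] = 14 + 9.6 = 23.6.
With uncorrelated errors the cross-covariances are all true-score covariance, so they carry over unchanged; only the diagonal terms shrink to ρᵢσᵢ².
True-score variance = [3²·0.94 + 2²·0.82 + 0.70] + 9.6 = 12.44 + 9.6 = 22.04.
Reliability = 22.04 / 23.6 = 0.934.

0.934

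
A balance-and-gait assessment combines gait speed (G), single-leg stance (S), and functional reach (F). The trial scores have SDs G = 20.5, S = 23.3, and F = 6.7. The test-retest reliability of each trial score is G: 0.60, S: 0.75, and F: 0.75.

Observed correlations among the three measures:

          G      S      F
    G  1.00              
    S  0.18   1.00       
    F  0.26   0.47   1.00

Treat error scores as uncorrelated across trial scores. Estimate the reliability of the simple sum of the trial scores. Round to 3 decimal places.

0.775

Var(G+S+F) = 20.5² + 23.3² + 6.7² + 2·[20.5·23.3·0.18 + 20.5·6.7·0.26 + 23.3·6.7·0.47] = 1008.03 + 390.119 = 1398.15.
Under uncorrelated errors the observed covariances equal the true-score covariances, so only the own-variance terms attenuate.
True-score variance = [20.5²·0.60 + 23.3²·0.75 + 6.7²·0.75] + 390.119 = 692.985 + 390.119 = 1083.1.
Reliability = 1083.1 / 1398.15 = 0.775.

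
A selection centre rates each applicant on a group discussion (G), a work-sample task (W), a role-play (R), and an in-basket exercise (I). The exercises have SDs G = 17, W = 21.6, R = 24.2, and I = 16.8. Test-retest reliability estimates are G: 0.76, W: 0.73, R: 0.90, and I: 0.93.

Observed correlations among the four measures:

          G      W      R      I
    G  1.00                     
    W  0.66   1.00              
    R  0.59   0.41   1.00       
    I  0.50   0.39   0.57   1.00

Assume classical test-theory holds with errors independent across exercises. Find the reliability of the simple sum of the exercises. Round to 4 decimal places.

0.9325

Var(G+W+R+I) = 17² + 21.6² + 24.2² + 16.8² + 2·[17·21.6·0.66 + 17·24.2·0.59 + 17·16.8·0.50 + 21.6·24.2·0.41 + 21.6·16.8·0.39 + 24.2·16.8·0.57] = 1623.44 + 2430.91 = 4054.35.
With uncorrelated errors the cross-covariances are all true-score covariance, so they carry over unchanged; only the diagonal terms shrink to ρᵢσᵢ².
True-score variance = [17²·0.76 + 21.6²·0.73 + 24.2²·0.90 + 16.8²·0.93] + 2430.91 = 1349.79 + 2430.91 = 3780.7.
Reliability = 3780.7 / 4054.35 = 0.9325.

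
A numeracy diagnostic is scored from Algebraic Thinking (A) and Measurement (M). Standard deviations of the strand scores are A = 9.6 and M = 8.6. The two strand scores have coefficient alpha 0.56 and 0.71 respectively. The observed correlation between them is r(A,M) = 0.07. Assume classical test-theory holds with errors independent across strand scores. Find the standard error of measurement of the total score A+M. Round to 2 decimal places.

Var(total) = 166.12 + 11.5584 = 177.678.
True-score variance = 104.121 + 11.5584 = 115.68, so reliability = 0.6511.
Error variance = 177.678 − 115.68 = 61.9988; SEM = √61.9988 = 7.87.

7.87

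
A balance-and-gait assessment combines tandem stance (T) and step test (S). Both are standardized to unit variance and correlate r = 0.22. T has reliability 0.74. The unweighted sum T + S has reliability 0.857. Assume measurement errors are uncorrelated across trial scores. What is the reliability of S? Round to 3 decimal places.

Var(T+S) = 2 + 2·0.22 = 2.440.
True-score variance = ρ_T + ρ_S + 2·0.22, so 0.857 = (0.74 + ρ_S + 0.44) / 2.440.
ρ_S = 0.857·2.440 − 0.74 − 0.44 = 0.911.

0.911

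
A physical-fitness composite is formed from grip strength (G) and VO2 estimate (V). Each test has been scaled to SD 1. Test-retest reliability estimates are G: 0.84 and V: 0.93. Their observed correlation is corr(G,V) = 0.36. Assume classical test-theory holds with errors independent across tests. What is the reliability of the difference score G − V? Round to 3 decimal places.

Var(G−V) = 1 + 1 − 2·0.36 = 2 − 0.72 = 1.28.
Because errors are independent across components, Cov(Tᵢ,Tⱼ) = Cov(Xᵢ,Xⱼ); the off-diagonal part of the true-score variance is the same as above.
True-score variance = [0.84 + 0.93] − 0.72 = 1.77 − 0.72 = 1.05.
Reliability = 1.05 / 1.28 = 0.820.

0.820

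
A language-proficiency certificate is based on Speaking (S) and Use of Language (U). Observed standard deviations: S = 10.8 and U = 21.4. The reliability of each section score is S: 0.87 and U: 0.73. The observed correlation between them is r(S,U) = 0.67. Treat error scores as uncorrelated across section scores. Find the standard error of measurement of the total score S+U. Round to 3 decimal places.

Var(total) = 574.6 + 309.701 = 884.301.
True-score variance = 435.788 + 309.701 = 745.488, so reliability = 0.8430.
Error variance = 884.301 − 745.488 = 138.812; SEM = √138.812 = 11.782.

11.782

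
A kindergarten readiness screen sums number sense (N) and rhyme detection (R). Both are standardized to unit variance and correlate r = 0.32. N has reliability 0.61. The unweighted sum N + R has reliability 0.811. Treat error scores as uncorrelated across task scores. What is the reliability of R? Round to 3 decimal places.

Var(N+R) = 2 + 2·0.32 = 2.640.
True-score variance = ρ_N + ρ_R + 2·0.32, so 0.811 = (0.61 + ρ_R + 0.64) / 2.640.
ρ_R = 0.811·2.640 − 0.61 − 0.64 = 0.891.

0.891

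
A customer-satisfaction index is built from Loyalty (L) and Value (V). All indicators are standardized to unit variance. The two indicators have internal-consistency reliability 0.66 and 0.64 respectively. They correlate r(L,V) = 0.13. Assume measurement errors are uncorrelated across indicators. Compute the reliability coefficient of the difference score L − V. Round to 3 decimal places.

0.598

Var(L−V) = 1 + 1 − 2·0.13 = 2 − 0.26 = 1.74.
Under uncorrelated errors the observed covariances equal the true-score covariances, so only the own-variance terms attenuate.
True-score variance = [0.66 + 0.64] − 0.26 = 1.3 − 0.26 = 1.04.
Reliability = 1.04 / 1.74 = 0.598.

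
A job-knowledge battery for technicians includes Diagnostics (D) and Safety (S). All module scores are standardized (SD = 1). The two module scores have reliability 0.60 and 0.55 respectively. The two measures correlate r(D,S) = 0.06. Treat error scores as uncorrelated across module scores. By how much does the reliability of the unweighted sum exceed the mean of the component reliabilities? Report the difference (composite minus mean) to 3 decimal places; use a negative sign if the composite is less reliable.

Var(sum) = 2 + 0.12 = 2.12; true-score variance = 1.15 + 0.12 = 1.27; composite reliability = 0.5991.
Mean component reliability = 0.5750.
Difference = 0.5991 − 0.5750 = 0.024.

0.024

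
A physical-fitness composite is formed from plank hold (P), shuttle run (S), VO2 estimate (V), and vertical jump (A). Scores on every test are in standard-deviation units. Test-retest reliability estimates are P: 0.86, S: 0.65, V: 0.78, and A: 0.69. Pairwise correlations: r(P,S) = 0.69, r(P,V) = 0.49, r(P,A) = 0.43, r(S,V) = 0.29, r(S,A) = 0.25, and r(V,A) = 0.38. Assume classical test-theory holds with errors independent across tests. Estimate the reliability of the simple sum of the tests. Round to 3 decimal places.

0.887

Var(P+S+V+A) = 4 + 2·[0.69 + 0.49 + 0.43 + 0.29 + 0.25 + 0.38] = 4 + 5.06 = 9.06.
Under uncorrelated errors the observed covariances equal the true-score covariances, so only the own-variance terms attenuate.
True-score variance = [0.86 + 0.65 + 0.78 + 0.69] + 5.06 = 2.98 + 5.06 = 8.04.
Reliability = 8.04 / 9.06 = 0.887.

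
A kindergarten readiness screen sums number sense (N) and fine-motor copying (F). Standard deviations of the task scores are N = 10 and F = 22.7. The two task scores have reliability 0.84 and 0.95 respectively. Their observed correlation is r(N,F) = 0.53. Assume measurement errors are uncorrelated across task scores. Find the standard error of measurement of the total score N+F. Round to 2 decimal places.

6.46

Var(total) = 615.29 + 240.62 = 855.91.
True-score variance = 573.525 + 240.62 = 814.145, so reliability = 0.9512.
Error variance = 855.91 − 814.145 = 41.7645; SEM = √41.7645 = 6.46.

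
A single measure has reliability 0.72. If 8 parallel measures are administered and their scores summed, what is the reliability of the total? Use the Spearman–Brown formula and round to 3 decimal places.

0.954

ρ_k = kρ / (1 + (k−1)ρ) = 8·0.72 / (1 + 7·0.72) = 5.760 / 6.040 = 0.954.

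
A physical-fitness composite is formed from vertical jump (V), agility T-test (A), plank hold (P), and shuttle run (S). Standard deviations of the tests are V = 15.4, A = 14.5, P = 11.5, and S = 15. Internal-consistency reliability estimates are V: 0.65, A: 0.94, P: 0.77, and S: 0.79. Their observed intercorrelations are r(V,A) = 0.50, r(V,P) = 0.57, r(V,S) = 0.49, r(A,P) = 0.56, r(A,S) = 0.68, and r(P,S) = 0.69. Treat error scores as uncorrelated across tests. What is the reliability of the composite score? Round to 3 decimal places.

Var(V+A+P+S) = 15.4² + 14.5² + 11.5² + 15² + 2·[15.4·14.5·0.50 + 15.4·11.5·0.57 + 15.4·15·0.49 + 14.5·11.5·0.56 + 14.5·15·0.68 + 11.5·15·0.69] = 804.66 + 1372.18 = 2176.84.
With uncorrelated errors the cross-covariances are all true-score covariance, so they carry over unchanged; only the diagonal terms shrink to ρᵢσᵢ².
True-score variance = [15.4²·0.65 + 14.5²·0.94 + 11.5²·0.77 + 15²·0.79] + 1372.18 = 631.371 + 1372.18 = 2003.56.
Reliability = 2003.56 / 2176.84 = 0.920.

0.920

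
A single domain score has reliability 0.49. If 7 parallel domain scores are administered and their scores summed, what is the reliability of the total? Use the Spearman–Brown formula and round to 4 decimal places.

0.8706

ρ_k = kρ / (1 + (k−1)ρ) = 7·0.49 / (1 + 6·0.49) = 3.430 / 3.940 = 0.8706.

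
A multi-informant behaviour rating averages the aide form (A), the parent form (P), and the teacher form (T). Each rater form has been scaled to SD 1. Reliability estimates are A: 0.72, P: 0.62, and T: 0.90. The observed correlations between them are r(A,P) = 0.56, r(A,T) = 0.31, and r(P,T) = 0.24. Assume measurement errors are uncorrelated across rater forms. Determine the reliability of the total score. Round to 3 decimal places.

0.854

Var(A+P+T) = 3 + 2·[0.56 + 0.31 + 0.24] = 3 + 2.22 = 5.22.
Because errors are independent across components, Cov(Tᵢ,Tⱼ) = Cov(Xᵢ,Xⱼ); the off-diagonal part of the true-score variance is the same as above.
True-score variance = [0.72 + 0.62 + 0.90] + 2.22 = 2.24 + 2.22 = 4.46.
Reliability = 4.46 / 5.22 = 0.854.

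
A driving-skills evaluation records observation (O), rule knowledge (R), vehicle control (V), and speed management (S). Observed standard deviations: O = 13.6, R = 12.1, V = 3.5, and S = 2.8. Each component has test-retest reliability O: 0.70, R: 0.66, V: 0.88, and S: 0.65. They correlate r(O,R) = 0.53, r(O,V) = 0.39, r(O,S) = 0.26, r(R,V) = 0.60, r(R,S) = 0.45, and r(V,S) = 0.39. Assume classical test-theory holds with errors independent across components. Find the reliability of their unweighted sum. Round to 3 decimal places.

0.837

Var(O+R+V+S) = 13.6² + 12.1² + 3.5² + 2.8² + 2·[13.6·12.1·0.53 + 13.6·3.5·0.39 + 13.6·2.8·0.26 + 12.1·3.5·0.60 + 12.1·2.8·0.45 + 3.5·2.8·0.39] = 351.46 + 320.319 = 671.779.
Because errors are independent across components, Cov(Tᵢ,Tⱼ) = Cov(Xᵢ,Xⱼ); the off-diagonal part of the true-score variance is the same as above.
True-score variance = [13.6²·0.70 + 12.1²·0.66 + 3.5²·0.88 + 2.8²·0.65] + 320.319 = 241.979 + 320.319 = 562.298.
Reliability = 562.298 / 671.779 = 0.837.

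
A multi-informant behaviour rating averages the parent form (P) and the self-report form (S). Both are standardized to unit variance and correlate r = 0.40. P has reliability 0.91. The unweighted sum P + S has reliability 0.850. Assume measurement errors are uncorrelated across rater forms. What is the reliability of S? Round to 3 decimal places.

Var(P+S) = 2 + 2·0.40 = 2.800.
True-score variance = ρ_P + ρ_S + 2·0.40, so 0.850 = (0.91 + ρ_S + 0.80) / 2.800.
ρ_S = 0.850·2.800 − 0.91 − 0.80 = 0.670.

0.670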